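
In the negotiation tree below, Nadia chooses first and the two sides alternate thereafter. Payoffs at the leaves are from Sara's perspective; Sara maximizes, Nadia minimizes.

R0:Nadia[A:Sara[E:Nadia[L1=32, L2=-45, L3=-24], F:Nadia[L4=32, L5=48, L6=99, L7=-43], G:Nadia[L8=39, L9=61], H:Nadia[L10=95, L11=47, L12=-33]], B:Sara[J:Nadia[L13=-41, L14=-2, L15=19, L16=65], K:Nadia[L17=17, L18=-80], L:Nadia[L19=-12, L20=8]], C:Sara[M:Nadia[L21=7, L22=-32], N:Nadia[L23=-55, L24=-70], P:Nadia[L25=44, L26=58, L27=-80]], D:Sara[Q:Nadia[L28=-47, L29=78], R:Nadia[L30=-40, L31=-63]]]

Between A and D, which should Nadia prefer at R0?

D

E (Nadia): min(32, -45, -24) = -45
F (Nadia): min(32, 48, 99, -43) = -43
G (Nadia): min(39, 61) = 39
H (Nadia): min(95, 47, -33) = -33
A (Sara): max(-45, -43, 39, -33) = 39
Q (Nadia): min(-47, 78) = -47
R (Nadia): min(-40, -63) = -63
D (Sara): max(-47, -63) = -47
Nadia prefers the lower value; A=39, D=-47. D is better since -47 < 39.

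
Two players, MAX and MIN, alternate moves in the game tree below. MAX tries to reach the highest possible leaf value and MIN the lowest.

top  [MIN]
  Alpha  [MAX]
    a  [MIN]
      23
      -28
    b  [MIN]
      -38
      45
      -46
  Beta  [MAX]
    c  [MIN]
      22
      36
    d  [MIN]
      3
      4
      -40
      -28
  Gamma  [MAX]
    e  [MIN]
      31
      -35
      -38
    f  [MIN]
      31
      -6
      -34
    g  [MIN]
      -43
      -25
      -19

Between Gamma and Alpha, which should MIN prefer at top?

e (MIN): min(31, -35, -38) = -38
f (MIN): min(31, -6, -34) = -34
g (MIN): min(-43, -25, -19) = -43
Gamma (MAX): max(-38, -34, -43) = -34
a (MIN): min(23, -28) = -28
b (MIN): min(-38, 45, -46) = -46
Alpha (MAX): max(-28, -46) = -28
MIN prefers the lower value; Gamma=-34, Alpha=-28. Gamma is better since -34 < -28.

Gamma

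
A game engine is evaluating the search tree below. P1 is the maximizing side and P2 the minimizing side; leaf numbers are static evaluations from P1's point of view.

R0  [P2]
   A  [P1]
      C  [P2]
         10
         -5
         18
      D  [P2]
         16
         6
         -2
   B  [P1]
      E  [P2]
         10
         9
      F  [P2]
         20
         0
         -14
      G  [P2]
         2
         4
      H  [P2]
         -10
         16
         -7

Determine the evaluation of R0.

-2

C (P2): min(10, -5, 18) = -5
D (P2): min(16, 6, -2) = -2
A (P1): max(-5, -2) = -2
E (P2): min(10, 9) = 9
F (P2): min(20, 0, -14) = -14
G (P2): min(2, 4) = 2
H (P2): min(-10, 16, -7) = -10
B (P1): max(9, -14, 2, -10) = 9
R0 (P2): min(-2, 9) = -2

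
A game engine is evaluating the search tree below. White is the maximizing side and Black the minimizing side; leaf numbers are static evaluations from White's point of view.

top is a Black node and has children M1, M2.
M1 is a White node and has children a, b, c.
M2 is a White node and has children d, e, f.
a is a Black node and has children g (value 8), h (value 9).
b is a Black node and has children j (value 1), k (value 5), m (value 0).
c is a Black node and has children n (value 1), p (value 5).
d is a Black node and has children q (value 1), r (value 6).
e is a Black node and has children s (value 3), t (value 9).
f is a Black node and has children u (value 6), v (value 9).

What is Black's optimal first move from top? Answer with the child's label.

a (Black): min(8, 9) = 8
b (Black): min(1, 5, 0) = 0
c (Black): min(1, 5) = 1
M1 (White): max(8, 0, 1) = 8
d (Black): min(1, 6) = 1
e (Black): min(3, 9) = 3
f (Black): min(6, 9) = 6
M2 (White): max(1, 3, 6) = 6
top (Black): min(8, 6) = 6
Black at top wants the lowest of {M1=8, M2=6}, so chooses M2.

M2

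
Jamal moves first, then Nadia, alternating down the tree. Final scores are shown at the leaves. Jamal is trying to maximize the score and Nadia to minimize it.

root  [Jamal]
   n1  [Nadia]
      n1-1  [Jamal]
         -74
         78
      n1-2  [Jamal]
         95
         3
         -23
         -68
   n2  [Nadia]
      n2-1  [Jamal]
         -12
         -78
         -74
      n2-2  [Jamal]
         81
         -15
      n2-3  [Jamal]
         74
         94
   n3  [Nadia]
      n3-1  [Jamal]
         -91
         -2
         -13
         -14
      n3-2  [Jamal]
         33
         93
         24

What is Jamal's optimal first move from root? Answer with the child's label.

n1-1 (Jamal): max(-74, 78) = 78
n1-2 (Jamal): max(95, 3, -23, -68) = 95
n1 (Nadia): min(78, 95) = 78
n2-1 (Jamal): max(-12, -78, -74) = -12
n2-2 (Jamal): max(81, -15) = 81
n2-3 (Jamal): max(74, 94) = 94
n2 (Nadia): min(-12, 81, 94) = -12
n3-1 (Jamal): max(-91, -2, -13, -14) = -2
n3-2 (Jamal): max(33, 93, 24) = 93
n3 (Nadia): min(-2, 93) = -2
root (Jamal): max(78, -12, -2) = 78
Jamal at root wants the highest of {n1=78, n2=-12, n3=-2}, so chooses n1.

n1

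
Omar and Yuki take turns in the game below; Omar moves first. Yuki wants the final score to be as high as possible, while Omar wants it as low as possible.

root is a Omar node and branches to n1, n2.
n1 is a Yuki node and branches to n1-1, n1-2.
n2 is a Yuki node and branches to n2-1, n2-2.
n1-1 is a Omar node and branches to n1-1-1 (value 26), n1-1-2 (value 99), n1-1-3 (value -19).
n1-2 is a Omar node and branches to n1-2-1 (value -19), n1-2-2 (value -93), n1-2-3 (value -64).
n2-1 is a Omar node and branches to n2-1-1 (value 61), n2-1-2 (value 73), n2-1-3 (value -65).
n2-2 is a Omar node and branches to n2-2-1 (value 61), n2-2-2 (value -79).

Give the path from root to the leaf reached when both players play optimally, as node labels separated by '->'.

n1-1 (Omar): min(26, 99, -19) = -19
n1-2 (Omar): min(-19, -93, -64) = -93
n1 (Yuki): max(-19, -93) = -19
n2-1 (Omar): min(61, 73, -65) = -65
n2-2 (Omar): min(61, -79) = -79
n2 (Yuki): max(-65, -79) = -65
root (Omar): min(-19, -65) = -65
At root, Omar picks n2 (lowest: -65).
At n2, Yuki picks n2-1 (highest: -65).
At n2-1, Omar picks n2-1-3 (lowest: -65).
Terminal value -65.

root -> n2 -> n2-1 -> n2-1-3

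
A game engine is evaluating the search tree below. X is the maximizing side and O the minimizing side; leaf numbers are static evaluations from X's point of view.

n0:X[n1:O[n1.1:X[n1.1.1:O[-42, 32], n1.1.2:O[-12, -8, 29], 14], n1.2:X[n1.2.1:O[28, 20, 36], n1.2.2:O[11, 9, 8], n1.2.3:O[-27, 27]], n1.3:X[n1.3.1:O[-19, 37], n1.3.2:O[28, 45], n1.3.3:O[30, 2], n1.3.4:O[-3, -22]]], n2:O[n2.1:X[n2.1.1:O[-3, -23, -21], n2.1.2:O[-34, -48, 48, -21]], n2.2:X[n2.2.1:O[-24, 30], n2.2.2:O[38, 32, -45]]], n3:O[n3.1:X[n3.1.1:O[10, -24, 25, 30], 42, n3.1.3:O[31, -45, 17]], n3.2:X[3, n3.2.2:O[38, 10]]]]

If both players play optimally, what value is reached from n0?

14

n1.1.1 (O): min(-42, 32) = -42
n1.1.2 (O): min(-12, -8, 29) = -12
n1.1 (X): max(-42, -12, 14) = 14
n1.2.1 (O): min(28, 20, 36) = 20
n1.2.2 (O): min(11, 9, 8) = 8
n1.2.3 (O): min(-27, 27) = -27
n1.2 (X): max(20, 8, -27) = 20
n1.3.1 (O): min(-19, 37) = -19
n1.3.2 (O): min(28, 45) = 28
n1.3.3 (O): min(30, 2) = 2
n1.3.4 (O): min(-3, -22) = -22
n1.3 (X): max(-19, 28, 2, -22) = 28
n1 (O): min(14, 20, 28) = 14
n2.1.1 (O): min(-3, -23, -21) = -23
n2.1.2 (O): min(-34, -48, 48, -21) = -48
n2.1 (X): max(-23, -48) = -23
n2.2.1 (O): min(-24, 30) = -24
n2.2.2 (O): min(38, 32, -45) = -45
n2.2 (X): max(-24, -45) = -24
n2 (O): min(-23, -24) = -24
n3.1.1 (O): min(10, -24, 25, 30) = -24
n3.1.3 (O): min(31, -45, 17) = -45
n3.1 (X): max(-24, 42, -45) = 42
n3.2.2 (O): min(38, 10) = 10
n3.2 (X): max(3, 10) = 10
n3 (O): min(42, 10) = 10
n0 (X): max(14, -24, 10) = 14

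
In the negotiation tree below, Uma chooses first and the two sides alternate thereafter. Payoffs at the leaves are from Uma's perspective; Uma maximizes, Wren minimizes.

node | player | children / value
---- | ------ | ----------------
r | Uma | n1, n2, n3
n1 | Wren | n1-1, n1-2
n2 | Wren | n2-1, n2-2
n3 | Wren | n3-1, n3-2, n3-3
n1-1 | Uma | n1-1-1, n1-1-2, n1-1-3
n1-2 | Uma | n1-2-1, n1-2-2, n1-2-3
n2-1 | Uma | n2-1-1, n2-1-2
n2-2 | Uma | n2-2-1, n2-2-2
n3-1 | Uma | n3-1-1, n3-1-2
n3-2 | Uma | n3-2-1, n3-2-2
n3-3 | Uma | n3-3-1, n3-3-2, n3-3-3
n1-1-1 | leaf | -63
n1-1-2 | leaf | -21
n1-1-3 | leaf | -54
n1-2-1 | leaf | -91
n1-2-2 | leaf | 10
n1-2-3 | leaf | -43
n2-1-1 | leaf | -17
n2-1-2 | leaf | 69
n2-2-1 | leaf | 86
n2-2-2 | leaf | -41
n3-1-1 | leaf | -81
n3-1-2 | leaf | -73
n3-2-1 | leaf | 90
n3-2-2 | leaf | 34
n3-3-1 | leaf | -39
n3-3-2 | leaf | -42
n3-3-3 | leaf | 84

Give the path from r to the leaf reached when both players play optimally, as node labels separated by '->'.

r -> n2 -> n2-1 -> n2-1-2

n1-1 (Uma): max(-63, -21, -54) = -21
n1-2 (Uma): max(-91, 10, -43) = 10
n1 (Wren): min(-21, 10) = -21
n2-1 (Uma): max(-17, 69) = 69
n2-2 (Uma): max(86, -41) = 86
n2 (Wren): min(69, 86) = 69
n3-1 (Uma): max(-81, -73) = -73
n3-2 (Uma): max(90, 34) = 90
n3-3 (Uma): max(-39, -42, 84) = 84
n3 (Wren): min(-73, 90, 84) = -73
r (Uma): max(-21, 69, -73) = 69
At r, Uma picks n2 (highest: 69).
At n2, Wren picks n2-1 (lowest: 69).
At n2-1, Uma picks n2-1-2 (highest: 69).
Terminal value 69.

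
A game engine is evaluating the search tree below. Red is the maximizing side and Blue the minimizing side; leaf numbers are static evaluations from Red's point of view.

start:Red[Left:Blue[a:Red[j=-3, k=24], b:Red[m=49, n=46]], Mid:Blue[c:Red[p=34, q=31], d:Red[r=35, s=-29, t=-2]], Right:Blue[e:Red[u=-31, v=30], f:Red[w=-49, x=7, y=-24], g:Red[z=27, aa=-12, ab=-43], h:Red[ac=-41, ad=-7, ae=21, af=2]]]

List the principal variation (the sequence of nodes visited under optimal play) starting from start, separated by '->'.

a (Red): max(-3, 24) = 24
b (Red): max(49, 46) = 49
Left (Blue): min(24, 49) = 24
c (Red): max(34, 31) = 34
d (Red): max(35, -29, -2) = 35
Mid (Blue): min(34, 35) = 34
e (Red): max(-31, 30) = 30
f (Red): max(-49, 7, -24) = 7
g (Red): max(27, -12, -43) = 27
h (Red): max(-41, -7, 21, 2) = 21
Right (Blue): min(30, 7, 27, 21) = 7
start (Red): max(24, 34, 7) = 34
At start, Red picks Mid (highest: 34).
At Mid, Blue picks c (lowest: 34).
At c, Red picks p (highest: 34).
Terminal value 34.

start -> Mid -> c -> p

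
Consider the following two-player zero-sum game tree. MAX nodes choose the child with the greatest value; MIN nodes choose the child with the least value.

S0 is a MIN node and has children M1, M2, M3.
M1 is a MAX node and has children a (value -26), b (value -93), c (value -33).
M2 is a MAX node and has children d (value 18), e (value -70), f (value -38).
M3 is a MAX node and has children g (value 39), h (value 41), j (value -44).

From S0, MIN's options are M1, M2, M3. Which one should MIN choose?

M1

M1 (MAX): max(-26, -93, -33) = -26
M2 (MAX): max(18, -70, -38) = 18
M3 (MAX): max(39, 41, -44) = 41
S0 (MIN): min(-26, 18, 41) = -26
MIN at S0 wants the lowest of {M1=-26, M2=18, M3=41}, so chooses M1.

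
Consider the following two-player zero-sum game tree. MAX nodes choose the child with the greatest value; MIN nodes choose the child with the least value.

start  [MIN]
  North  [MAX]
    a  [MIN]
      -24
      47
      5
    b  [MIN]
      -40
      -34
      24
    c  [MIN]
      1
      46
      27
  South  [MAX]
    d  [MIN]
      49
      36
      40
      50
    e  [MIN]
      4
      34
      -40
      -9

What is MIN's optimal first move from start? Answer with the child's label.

North

a (MIN): min(-24, 47, 5) = -24
b (MIN): min(-40, -34, 24) = -40
c (MIN): min(1, 46, 27) = 1
North (MAX): max(-24, -40, 1) = 1
d (MIN): min(49, 36, 40, 50) = 36
e (MIN): min(4, 34, -40, -9) = -40
South (MAX): max(36, -40) = 36
start (MIN): min(1, 36) = 1
MIN at start wants the lowest of {North=1, South=36}, so chooses North.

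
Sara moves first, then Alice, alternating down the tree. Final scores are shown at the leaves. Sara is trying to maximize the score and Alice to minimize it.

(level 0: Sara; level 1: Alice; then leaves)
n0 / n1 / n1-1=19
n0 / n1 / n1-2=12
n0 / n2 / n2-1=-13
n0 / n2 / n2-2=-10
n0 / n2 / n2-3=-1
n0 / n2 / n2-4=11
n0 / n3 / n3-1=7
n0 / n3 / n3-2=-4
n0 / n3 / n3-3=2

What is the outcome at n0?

n1 (Alice): min(19, 12) = 12
n2 (Alice): min(-13, -10, -1, 11) = -13
n3 (Alice): min(7, -4, 2) = -4
n0 (Sara): max(12, -13, -4) = 12

12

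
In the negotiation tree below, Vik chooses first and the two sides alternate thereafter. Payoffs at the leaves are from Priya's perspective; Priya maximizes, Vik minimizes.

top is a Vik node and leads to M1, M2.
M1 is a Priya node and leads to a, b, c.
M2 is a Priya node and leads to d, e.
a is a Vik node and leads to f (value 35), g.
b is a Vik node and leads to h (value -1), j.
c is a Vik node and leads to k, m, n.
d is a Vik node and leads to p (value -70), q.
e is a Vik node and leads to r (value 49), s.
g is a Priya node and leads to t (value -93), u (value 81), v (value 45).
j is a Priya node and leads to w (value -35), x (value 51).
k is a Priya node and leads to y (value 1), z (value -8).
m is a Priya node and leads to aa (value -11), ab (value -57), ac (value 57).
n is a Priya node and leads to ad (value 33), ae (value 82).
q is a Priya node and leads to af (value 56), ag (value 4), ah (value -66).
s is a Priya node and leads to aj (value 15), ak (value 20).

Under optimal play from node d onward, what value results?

-70

q (Priya): max(56, 4, -66) = 56
d (Vik): min(-70, 56) = -70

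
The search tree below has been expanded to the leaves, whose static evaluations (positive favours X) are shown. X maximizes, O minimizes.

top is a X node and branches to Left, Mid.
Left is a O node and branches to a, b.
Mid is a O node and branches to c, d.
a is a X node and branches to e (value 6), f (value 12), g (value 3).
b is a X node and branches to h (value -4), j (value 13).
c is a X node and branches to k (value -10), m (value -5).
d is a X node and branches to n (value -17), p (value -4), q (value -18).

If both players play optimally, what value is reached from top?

12

a (X): max(6, 12, 3) = 12
b (X): max(-4, 13) = 13
Left (O): min(12, 13) = 12
c (X): max(-10, -5) = -5
d (X): max(-17, -4, -18) = -4
Mid (O): min(-5, -4) = -5
top (X): max(12, -5) = 12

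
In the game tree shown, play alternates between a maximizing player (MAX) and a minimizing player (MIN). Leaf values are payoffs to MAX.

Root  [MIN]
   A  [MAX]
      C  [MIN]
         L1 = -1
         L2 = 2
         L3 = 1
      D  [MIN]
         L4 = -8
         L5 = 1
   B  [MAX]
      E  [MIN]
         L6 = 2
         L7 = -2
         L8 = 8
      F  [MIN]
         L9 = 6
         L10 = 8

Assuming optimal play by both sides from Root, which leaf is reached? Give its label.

L1

C (MIN): min(-1, 2, 1) = -1
D (MIN): min(-8, 1) = -8
A (MAX): max(-1, -8) = -1
E (MIN): min(2, -2, 8) = -2
F (MIN): min(6, 8) = 6
B (MAX): max(-2, 6) = 6
Root (MIN): min(-1, 6) = -1
At Root, MIN picks A (lowest: -1).
At A, MAX picks C (highest: -1).
At C, MIN picks L1 (lowest: -1).
Terminal value -1.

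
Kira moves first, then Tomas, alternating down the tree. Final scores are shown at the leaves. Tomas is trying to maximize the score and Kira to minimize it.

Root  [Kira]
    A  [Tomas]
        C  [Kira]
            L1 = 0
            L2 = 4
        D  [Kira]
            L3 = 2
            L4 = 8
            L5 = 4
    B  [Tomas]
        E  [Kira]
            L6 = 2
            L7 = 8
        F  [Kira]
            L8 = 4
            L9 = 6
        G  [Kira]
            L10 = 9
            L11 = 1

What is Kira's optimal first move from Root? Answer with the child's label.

C (Kira): min(0, 4) = 0
D (Kira): min(2, 8, 4) = 2
A (Tomas): max(0, 2) = 2
E (Kira): min(2, 8) = 2
F (Kira): min(4, 6) = 4
G (Kira): min(9, 1) = 1
B (Tomas): max(2, 4, 1) = 4
Root (Kira): min(2, 4) = 2
Kira at Root wants the lowest of {A=2, B=4}, so chooses A.

A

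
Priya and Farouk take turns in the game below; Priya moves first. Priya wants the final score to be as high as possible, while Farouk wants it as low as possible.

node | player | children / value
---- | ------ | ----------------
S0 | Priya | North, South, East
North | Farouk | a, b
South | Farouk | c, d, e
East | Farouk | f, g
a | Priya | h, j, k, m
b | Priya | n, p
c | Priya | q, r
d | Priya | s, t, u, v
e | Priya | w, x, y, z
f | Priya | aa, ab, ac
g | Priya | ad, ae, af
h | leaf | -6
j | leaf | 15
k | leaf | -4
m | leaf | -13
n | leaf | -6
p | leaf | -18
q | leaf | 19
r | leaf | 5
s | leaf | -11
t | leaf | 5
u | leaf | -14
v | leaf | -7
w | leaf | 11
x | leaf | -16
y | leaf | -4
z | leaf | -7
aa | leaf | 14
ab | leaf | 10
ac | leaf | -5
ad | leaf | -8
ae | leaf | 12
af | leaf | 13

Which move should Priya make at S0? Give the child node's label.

East

a (Priya): max(-6, 15, -4, -13) = 15
b (Priya): max(-6, -18) = -6
North (Farouk): min(15, -6) = -6
c (Priya): max(19, 5) = 19
d (Priya): max(-11, 5, -14, -7) = 5
e (Priya): max(11, -16, -4, -7) = 11
South (Farouk): min(19, 5, 11) = 5
f (Priya): max(14, 10, -5) = 14
g (Priya): max(-8, 12, 13) = 13
East (Farouk): min(14, 13) = 13
S0 (Priya): max(-6, 5, 13) = 13
Priya at S0 wants the highest of {North=-6, South=5, East=13}, so chooses East.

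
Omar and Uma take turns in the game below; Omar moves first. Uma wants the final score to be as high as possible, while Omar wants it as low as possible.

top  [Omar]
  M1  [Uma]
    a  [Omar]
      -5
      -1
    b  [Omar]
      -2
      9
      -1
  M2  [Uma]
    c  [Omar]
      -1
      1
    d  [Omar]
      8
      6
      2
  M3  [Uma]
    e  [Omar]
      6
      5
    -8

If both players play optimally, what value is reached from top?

-2

a (Omar): min(-5, -1) = -5
b (Omar): min(-2, 9, -1) = -2
M1 (Uma): max(-5, -2) = -2
c (Omar): min(-1, 1) = -1
d (Omar): min(8, 6, 2) = 2
M2 (Uma): max(-1, 2) = 2
e (Omar): min(6, 5) = 5
M3 (Uma): max(5, -8) = 5
top (Omar): min(-2, 2, 5) = -2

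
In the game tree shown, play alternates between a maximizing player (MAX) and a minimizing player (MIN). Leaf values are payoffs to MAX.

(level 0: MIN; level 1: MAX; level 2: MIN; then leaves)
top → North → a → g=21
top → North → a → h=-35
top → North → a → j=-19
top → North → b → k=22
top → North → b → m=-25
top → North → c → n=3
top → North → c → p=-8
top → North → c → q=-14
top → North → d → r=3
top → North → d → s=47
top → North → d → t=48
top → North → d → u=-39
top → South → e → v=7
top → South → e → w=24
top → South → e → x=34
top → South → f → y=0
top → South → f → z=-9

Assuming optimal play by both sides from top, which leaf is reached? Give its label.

q

a (MIN): min(21, -35, -19) = -35
b (MIN): min(22, -25) = -25
c (MIN): min(3, -8, -14) = -14
d (MIN): min(3, 47, 48, -39) = -39
North (MAX): max(-35, -25, -14, -39) = -14
e (MIN): min(7, 24, 34) = 7
f (MIN): min(0, -9) = -9
South (MAX): max(7, -9) = 7
top (MIN): min(-14, 7) = -14
At top, MIN picks North (lowest: -14).
At North, MAX picks c (highest: -14).
At c, MIN picks q (lowest: -14).
Terminal value -14.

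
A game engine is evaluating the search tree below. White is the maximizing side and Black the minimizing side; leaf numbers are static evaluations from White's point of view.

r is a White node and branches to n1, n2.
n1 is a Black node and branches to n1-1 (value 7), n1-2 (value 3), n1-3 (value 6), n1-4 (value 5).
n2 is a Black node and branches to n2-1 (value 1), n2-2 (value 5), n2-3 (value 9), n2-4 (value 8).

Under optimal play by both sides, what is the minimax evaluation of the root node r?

3

n1 (Black): min(7, 3, 6, 5) = 3
n2 (Black): min(1, 5, 9, 8) = 1
r (White): max(3, 1) = 3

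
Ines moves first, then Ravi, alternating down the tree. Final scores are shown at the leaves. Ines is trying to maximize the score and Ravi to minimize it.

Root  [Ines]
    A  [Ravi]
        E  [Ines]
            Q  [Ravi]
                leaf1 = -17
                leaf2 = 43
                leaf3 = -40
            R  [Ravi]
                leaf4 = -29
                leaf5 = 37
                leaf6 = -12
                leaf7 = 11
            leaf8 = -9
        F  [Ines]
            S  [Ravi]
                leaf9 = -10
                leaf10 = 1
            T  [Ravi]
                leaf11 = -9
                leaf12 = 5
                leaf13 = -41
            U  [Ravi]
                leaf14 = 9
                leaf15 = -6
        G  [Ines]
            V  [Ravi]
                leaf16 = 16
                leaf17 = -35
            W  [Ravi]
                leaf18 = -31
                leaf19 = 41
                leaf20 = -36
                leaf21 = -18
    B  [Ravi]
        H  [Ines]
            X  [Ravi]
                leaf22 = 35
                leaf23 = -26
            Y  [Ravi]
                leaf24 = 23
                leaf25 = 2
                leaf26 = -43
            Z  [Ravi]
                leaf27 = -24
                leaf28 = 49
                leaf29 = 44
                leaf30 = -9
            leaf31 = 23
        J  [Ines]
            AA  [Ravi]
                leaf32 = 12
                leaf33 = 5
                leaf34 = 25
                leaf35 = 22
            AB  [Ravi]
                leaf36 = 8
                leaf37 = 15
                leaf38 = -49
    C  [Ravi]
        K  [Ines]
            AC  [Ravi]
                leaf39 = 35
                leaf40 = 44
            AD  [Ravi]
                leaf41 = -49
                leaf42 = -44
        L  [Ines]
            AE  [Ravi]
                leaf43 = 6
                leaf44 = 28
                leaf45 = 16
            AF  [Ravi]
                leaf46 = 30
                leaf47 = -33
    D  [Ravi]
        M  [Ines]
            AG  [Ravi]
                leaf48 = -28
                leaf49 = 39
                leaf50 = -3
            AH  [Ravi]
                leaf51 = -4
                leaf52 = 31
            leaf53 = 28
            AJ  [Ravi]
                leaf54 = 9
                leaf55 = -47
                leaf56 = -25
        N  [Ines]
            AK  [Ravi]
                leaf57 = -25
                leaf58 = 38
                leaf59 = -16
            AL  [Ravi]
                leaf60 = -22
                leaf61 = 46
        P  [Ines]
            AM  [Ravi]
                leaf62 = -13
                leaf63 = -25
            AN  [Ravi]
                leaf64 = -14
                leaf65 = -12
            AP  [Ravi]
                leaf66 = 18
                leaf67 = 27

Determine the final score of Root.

6

Q (Ravi): min(-17, 43, -40) = -40
R (Ravi): min(-29, 37, -12, 11) = -29
E (Ines): max(-40, -29, -9) = -9
S (Ravi): min(-10, 1) = -10
T (Ravi): min(-9, 5, -41) = -41
U (Ravi): min(9, -6) = -6
F (Ines): max(-10, -41, -6) = -6
V (Ravi): min(16, -35) = -35
W (Ravi): min(-31, 41, -36, -18) = -36
G (Ines): max(-35, -36) = -35
A (Ravi): min(-9, -6, -35) = -35
X (Ravi): min(35, -26) = -26
Y (Ravi): min(23, 2, -43) = -43
Z (Ravi): min(-24, 49, 44, -9) = -24
H (Ines): max(-26, -43, -24, 23) = 23
AA (Ravi): min(12, 5, 25, 22) = 5
AB (Ravi): min(8, 15, -49) = -49
J (Ines): max(5, -49) = 5
B (Ravi): min(23, 5) = 5
AC (Ravi): min(35, 44) = 35
AD (Ravi): min(-49, -44) = -49
K (Ines): max(35, -49) = 35
AE (Ravi): min(6, 28, 16) = 6
AF (Ravi): min(30, -33) = -33
L (Ines): max(6, -33) = 6
C (Ravi): min(35, 6) = 6
AG (Ravi): min(-28, 39, -3) = -28
AH (Ravi): min(-4, 31) = -4
AJ (Ravi): min(9, -47, -25) = -47
M (Ines): max(-28, -4, 28, -47) = 28
AK (Ravi): min(-25, 38, -16) = -25
AL (Ravi): min(-22, 46) = -22
N (Ines): max(-25, -22) = -22
AM (Ravi): min(-13, -25) = -25
AN (Ravi): min(-14, -12) = -14
AP (Ravi): min(18, 27) = 18
P (Ines): max(-25, -14, 18) = 18
D (Ravi): min(28, -22, 18) = -22
Root (Ines): max(-35, 5, 6, -22) = 6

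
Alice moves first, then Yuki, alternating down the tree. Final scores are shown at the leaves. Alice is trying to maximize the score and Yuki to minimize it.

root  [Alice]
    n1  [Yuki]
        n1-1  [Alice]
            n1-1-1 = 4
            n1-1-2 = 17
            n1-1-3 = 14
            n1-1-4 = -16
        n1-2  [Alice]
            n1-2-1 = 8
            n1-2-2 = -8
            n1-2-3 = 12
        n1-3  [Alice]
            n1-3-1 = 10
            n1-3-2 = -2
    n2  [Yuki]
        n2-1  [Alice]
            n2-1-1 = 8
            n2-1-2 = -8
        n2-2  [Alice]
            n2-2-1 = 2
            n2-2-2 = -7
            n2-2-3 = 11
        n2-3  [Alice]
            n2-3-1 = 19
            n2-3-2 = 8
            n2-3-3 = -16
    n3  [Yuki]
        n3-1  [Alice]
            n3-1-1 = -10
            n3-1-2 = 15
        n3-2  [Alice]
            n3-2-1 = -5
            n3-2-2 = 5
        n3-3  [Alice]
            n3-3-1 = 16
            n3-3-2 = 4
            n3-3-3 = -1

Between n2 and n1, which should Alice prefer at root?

n2-1 (Alice): max(8, -8) = 8
n2-2 (Alice): max(2, -7, 11) = 11
n2-3 (Alice): max(19, 8, -16) = 19
n2 (Yuki): min(8, 11, 19) = 8
n1-1 (Alice): max(4, 17, 14, -16) = 17
n1-2 (Alice): max(8, -8, 12) = 12
n1-3 (Alice): max(10, -2) = 10
n1 (Yuki): min(17, 12, 10) = 10
Alice prefers the higher value; n2=8, n1=10. n1 is better since 10 > 8.

n1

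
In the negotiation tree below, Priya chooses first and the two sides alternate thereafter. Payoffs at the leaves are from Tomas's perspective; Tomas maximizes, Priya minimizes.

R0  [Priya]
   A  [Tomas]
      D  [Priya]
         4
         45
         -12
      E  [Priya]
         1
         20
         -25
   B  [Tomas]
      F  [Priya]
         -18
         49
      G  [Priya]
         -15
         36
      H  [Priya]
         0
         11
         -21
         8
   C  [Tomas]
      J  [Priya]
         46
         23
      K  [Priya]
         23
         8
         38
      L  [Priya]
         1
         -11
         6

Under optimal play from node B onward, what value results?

-15

F (Priya): min(-18, 49) = -18
G (Priya): min(-15, 36) = -15
H (Priya): min(0, 11, -21, 8) = -21
B (Tomas): max(-18, -15, -21) = -15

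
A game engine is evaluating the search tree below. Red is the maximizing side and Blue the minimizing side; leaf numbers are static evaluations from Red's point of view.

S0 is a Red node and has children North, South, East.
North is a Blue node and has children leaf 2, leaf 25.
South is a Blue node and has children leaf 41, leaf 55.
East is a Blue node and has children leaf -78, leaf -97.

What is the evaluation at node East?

-97

East (Blue): min(-78, -97) = -97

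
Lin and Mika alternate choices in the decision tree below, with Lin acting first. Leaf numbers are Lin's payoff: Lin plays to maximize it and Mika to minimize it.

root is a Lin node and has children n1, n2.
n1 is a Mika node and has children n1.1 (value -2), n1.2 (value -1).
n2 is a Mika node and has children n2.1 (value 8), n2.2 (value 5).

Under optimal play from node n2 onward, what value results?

n2 (Mika): min(8, 5) = 5

5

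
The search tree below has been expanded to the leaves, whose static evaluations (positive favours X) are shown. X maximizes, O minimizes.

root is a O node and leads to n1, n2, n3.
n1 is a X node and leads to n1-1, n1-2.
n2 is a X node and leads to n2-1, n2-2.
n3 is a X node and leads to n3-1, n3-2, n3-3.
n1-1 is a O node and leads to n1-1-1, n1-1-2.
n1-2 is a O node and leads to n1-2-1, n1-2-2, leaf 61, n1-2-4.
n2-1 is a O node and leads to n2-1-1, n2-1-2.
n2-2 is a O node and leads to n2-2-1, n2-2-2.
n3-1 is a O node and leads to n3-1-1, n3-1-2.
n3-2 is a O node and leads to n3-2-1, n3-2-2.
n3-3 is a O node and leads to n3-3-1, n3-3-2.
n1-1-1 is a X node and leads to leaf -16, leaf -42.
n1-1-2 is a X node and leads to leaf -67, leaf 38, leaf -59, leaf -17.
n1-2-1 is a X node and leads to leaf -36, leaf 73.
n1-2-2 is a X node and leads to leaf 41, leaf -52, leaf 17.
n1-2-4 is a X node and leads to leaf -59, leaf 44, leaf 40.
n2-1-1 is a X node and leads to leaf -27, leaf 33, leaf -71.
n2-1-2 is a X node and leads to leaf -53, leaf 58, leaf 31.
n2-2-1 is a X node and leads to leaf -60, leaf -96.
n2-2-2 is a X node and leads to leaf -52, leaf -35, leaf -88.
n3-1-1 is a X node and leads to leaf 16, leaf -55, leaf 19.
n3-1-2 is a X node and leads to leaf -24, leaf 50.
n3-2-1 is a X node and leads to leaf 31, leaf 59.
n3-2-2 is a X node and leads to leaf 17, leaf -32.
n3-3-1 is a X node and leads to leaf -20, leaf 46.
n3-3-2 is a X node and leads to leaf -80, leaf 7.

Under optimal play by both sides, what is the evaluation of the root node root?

n1-1-1 (X): max(-16, -42) = -16
n1-1-2 (X): max(-67, 38, -59, -17) = 38
n1-1 (O): min(-16, 38) = -16
n1-2-1 (X): max(-36, 73) = 73
n1-2-2 (X): max(41, -52, 17) = 41
n1-2-4 (X): max(-59, 44, 40) = 44
n1-2 (O): min(73, 41, 61, 44) = 41
n1 (X): max(-16, 41) = 41
n2-1-1 (X): max(-27, 33, -71) = 33
n2-1-2 (X): max(-53, 58, 31) = 58
n2-1 (O): min(33, 58) = 33
n2-2-1 (X): max(-60, -96) = -60
n2-2-2 (X): max(-52, -35, -88) = -35
n2-2 (O): min(-60, -35) = -60
n2 (X): max(33, -60) = 33
n3-1-1 (X): max(16, -55, 19) = 19
n3-1-2 (X): max(-24, 50) = 50
n3-1 (O): min(19, 50) = 19
n3-2-1 (X): max(31, 59) = 59
n3-2-2 (X): max(17, -32) = 17
n3-2 (O): min(59, 17) = 17
n3-3-1 (X): max(-20, 46) = 46
n3-3-2 (X): max(-80, 7) = 7
n3-3 (O): min(46, 7) = 7
n3 (X): max(19, 17, 7) = 19
root (O): min(41, 33, 19) = 19

19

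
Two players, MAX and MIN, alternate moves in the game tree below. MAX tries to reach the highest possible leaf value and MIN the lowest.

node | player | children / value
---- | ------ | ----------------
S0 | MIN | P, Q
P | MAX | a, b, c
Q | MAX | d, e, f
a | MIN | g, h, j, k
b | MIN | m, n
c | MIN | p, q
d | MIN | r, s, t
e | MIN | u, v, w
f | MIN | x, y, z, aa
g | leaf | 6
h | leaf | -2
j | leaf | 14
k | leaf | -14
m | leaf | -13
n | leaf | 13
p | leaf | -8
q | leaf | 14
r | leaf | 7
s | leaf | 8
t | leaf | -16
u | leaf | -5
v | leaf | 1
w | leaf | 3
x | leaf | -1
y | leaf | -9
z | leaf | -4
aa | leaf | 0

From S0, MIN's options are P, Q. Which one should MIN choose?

P

a (MIN): min(6, -2, 14, -14) = -14
b (MIN): min(-13, 13) = -13
c (MIN): min(-8, 14) = -8
P (MAX): max(-14, -13, -8) = -8
d (MIN): min(7, 8, -16) = -16
e (MIN): min(-5, 1, 3) = -5
f (MIN): min(-1, -9, -4, 0) = -9
Q (MAX): max(-16, -5, -9) = -5
S0 (MIN): min(-8, -5) = -8
MIN at S0 wants the lowest of {P=-8, Q=-5}, so chooses P.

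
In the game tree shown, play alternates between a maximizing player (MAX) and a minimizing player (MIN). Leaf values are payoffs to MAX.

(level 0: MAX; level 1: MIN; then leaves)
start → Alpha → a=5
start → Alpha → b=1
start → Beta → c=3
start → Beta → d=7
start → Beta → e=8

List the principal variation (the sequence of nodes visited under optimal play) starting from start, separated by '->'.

Alpha (MIN): min(5, 1) = 1
Beta (MIN): min(3, 7, 8) = 3
start (MAX): max(1, 3) = 3
At start, MAX picks Beta (highest: 3).
At Beta, MIN picks c (lowest: 3).
Terminal value 3.

start -> Beta -> c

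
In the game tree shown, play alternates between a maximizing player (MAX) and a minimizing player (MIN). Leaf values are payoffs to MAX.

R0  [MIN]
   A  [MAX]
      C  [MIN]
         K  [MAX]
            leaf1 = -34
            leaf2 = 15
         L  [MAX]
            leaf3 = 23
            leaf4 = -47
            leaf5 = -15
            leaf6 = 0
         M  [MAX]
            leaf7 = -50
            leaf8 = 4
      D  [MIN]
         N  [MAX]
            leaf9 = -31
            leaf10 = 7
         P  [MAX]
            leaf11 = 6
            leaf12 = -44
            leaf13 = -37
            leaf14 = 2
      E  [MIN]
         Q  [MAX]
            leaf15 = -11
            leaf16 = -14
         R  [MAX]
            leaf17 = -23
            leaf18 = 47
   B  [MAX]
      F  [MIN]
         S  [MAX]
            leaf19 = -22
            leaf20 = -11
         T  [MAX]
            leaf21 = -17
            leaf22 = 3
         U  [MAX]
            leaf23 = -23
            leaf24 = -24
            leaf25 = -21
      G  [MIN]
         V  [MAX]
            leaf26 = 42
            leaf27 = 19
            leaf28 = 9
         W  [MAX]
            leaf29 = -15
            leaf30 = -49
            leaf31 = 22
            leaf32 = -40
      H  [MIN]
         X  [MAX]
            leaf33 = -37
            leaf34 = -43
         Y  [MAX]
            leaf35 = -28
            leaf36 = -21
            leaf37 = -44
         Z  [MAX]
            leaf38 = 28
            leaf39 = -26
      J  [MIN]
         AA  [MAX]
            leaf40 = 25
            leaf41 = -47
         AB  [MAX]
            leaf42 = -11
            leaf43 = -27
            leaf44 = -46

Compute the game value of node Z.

28

Z (MAX): max(28, -26) = 28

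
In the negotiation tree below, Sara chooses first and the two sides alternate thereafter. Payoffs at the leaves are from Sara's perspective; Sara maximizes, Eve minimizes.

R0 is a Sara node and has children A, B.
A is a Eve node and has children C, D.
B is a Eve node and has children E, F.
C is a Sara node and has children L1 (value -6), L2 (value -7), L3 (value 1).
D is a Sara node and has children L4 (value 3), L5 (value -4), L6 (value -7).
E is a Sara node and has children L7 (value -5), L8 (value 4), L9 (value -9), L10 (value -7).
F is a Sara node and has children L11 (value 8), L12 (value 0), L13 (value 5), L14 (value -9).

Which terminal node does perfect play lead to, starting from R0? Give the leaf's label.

L8

C (Sara): max(-6, -7, 1) = 1
D (Sara): max(3, -4, -7) = 3
A (Eve): min(1, 3) = 1
E (Sara): max(-5, 4, -9, -7) = 4
F (Sara): max(8, 0, 5, -9) = 8
B (Eve): min(4, 8) = 4
R0 (Sara): max(1, 4) = 4
At R0, Sara picks B (highest: 4).
At B, Eve picks E (lowest: 4).
At E, Sara picks L8 (highest: 4).
Terminal value 4.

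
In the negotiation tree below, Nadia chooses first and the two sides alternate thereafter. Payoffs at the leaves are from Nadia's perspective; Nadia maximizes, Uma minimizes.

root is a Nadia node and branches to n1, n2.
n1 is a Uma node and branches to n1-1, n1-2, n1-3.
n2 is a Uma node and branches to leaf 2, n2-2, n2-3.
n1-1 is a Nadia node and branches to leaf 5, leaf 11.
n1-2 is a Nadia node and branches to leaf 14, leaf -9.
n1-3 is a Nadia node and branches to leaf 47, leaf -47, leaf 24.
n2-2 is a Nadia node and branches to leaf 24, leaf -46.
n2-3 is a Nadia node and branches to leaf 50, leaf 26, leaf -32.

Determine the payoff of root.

11

n1-1 (Nadia): max(5, 11) = 11
n1-2 (Nadia): max(14, -9) = 14
n1-3 (Nadia): max(47, -47, 24) = 47
n1 (Uma): min(11, 14, 47) = 11
n2-2 (Nadia): max(24, -46) = 24
n2-3 (Nadia): max(50, 26, -32) = 50
n2 (Uma): min(2, 24, 50) = 2
root (Nadia): max(11, 2) = 11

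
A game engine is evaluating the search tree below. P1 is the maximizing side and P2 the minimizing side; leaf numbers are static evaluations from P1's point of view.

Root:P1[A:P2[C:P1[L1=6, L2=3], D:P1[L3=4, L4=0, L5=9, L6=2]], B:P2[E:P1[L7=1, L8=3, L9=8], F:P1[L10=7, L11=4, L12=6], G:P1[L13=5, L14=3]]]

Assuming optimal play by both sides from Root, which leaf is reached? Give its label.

L1

C (P1): max(6, 3) = 6
D (P1): max(4, 0, 9, 2) = 9
A (P2): min(6, 9) = 6
E (P1): max(1, 3, 8) = 8
F (P1): max(7, 4, 6) = 7
G (P1): max(5, 3) = 5
B (P2): min(8, 7, 5) = 5
Root (P1): max(6, 5) = 6
At Root, P1 picks A (highest: 6).
At A, P2 picks C (lowest: 6).
At C, P1 picks L1 (highest: 6).
Terminal value 6.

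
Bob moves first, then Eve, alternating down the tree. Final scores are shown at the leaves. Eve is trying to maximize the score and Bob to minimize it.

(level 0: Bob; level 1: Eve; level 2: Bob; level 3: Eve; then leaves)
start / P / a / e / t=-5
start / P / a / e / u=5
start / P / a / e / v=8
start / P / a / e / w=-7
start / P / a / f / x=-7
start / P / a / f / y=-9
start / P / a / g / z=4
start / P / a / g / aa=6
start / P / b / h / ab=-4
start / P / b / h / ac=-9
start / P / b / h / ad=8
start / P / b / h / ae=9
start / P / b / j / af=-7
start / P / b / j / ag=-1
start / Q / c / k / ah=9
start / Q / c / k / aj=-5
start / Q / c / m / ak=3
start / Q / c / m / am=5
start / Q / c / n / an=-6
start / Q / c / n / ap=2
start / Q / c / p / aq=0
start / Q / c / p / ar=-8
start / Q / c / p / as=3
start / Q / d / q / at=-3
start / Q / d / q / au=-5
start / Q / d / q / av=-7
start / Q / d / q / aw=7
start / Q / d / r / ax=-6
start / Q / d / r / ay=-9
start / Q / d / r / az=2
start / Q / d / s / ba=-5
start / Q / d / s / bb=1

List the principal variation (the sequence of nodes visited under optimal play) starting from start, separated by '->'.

e (Eve): max(-5, 5, 8, -7) = 8
f (Eve): max(-7, -9) = -7
g (Eve): max(4, 6) = 6
a (Bob): min(8, -7, 6) = -7
h (Eve): max(-4, -9, 8, 9) = 9
j (Eve): max(-7, -1) = -1
b (Bob): min(9, -1) = -1
P (Eve): max(-7, -1) = -1
k (Eve): max(9, -5) = 9
m (Eve): max(3, 5) = 5
n (Eve): max(-6, 2) = 2
p (Eve): max(0, -8, 3) = 3
c (Bob): min(9, 5, 2, 3) = 2
q (Eve): max(-3, -5, -7, 7) = 7
r (Eve): max(-6, -9, 2) = 2
s (Eve): max(-5, 1) = 1
d (Bob): min(7, 2, 1) = 1
Q (Eve): max(2, 1) = 2
start (Bob): min(-1, 2) = -1
At start, Bob picks P (lowest: -1).
At P, Eve picks b (highest: -1).
At b, Bob picks j (lowest: -1).
At j, Eve picks ag (highest: -1).
Terminal value -1.

start -> P -> b -> j -> ag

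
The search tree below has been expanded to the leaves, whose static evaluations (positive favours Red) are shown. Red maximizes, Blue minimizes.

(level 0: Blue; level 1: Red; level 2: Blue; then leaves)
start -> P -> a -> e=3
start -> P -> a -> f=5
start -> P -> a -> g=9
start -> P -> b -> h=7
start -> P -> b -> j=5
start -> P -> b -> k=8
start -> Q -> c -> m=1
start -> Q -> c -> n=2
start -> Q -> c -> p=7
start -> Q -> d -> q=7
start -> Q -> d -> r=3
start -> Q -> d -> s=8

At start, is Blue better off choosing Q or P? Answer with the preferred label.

c (Blue): min(1, 2, 7) = 1
d (Blue): min(7, 3, 8) = 3
Q (Red): max(1, 3) = 3
a (Blue): min(3, 5, 9) = 3
b (Blue): min(7, 5, 8) = 5
P (Red): max(3, 5) = 5
Blue prefers the lower value; Q=3, P=5. Q is better since 3 < 5.

Q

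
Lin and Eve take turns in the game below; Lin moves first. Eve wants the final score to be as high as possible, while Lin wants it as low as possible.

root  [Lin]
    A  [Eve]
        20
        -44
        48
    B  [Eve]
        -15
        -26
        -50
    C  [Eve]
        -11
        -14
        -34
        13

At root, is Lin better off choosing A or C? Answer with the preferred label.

A (Eve): max(20, -44, 48) = 48
C (Eve): max(-11, -14, -34, 13) = 13
Lin prefers the lower value; A=48, C=13. C is better since 13 < 48.

C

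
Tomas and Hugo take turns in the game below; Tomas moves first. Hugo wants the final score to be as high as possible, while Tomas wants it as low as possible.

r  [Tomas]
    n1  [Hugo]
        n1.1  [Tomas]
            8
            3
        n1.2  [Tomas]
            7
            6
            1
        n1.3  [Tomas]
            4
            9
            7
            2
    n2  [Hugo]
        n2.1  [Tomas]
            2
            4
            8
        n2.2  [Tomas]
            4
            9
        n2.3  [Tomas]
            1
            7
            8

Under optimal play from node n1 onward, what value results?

3

n1.1 (Tomas): min(8, 3) = 3
n1.2 (Tomas): min(7, 6, 1) = 1
n1.3 (Tomas): min(4, 9, 7, 2) = 2
n1 (Hugo): max(3, 1, 2) = 3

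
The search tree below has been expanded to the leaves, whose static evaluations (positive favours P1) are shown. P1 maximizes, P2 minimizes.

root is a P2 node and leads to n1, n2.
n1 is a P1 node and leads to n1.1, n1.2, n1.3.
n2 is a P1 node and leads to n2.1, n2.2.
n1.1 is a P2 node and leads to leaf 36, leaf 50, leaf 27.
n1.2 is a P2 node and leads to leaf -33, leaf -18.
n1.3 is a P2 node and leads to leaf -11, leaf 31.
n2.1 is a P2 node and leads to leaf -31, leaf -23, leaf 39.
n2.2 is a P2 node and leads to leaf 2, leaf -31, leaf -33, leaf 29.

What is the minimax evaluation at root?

-31

n1.1 (P2): min(36, 50, 27) = 27
n1.2 (P2): min(-33, -18) = -33
n1.3 (P2): min(-11, 31) = -11
n1 (P1): max(27, -33, -11) = 27
n2.1 (P2): min(-31, -23, 39) = -31
n2.2 (P2): min(2, -31, -33, 29) = -33
n2 (P1): max(-31, -33) = -31
root (P2): min(27, -31) = -31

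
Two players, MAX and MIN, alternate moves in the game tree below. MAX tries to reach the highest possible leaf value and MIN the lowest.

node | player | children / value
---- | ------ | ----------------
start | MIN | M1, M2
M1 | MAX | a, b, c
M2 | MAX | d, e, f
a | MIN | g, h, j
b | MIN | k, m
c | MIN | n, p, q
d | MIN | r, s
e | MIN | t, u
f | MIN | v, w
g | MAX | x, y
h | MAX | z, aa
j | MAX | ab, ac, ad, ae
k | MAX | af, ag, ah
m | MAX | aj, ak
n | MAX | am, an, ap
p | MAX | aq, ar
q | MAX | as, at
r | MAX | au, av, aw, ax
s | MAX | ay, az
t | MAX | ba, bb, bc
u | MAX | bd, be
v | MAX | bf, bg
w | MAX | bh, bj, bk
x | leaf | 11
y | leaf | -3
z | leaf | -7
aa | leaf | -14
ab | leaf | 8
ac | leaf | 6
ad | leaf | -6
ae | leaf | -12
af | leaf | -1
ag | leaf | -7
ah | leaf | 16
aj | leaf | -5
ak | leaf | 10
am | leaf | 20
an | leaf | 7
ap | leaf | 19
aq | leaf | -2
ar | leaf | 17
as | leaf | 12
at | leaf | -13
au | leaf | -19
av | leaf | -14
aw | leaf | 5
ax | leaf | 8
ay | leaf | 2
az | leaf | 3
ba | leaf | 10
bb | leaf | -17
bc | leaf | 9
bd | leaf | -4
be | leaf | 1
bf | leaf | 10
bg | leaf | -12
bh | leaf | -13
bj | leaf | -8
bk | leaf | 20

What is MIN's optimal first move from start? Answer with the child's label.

M2

g (MAX): max(11, -3) = 11
h (MAX): max(-7, -14) = -7
j (MAX): max(8, 6, -6, -12) = 8
a (MIN): min(11, -7, 8) = -7
k (MAX): max(-1, -7, 16) = 16
m (MAX): max(-5, 10) = 10
b (MIN): min(16, 10) = 10
n (MAX): max(20, 7, 19) = 20
p (MAX): max(-2, 17) = 17
q (MAX): max(12, -13) = 12
c (MIN): min(20, 17, 12) = 12
M1 (MAX): max(-7, 10, 12) = 12
r (MAX): max(-19, -14, 5, 8) = 8
s (MAX): max(2, 3) = 3
d (MIN): min(8, 3) = 3
t (MAX): max(10, -17, 9) = 10
u (MAX): max(-4, 1) = 1
e (MIN): min(10, 1) = 1
v (MAX): max(10, -12) = 10
w (MAX): max(-13, -8, 20) = 20
f (MIN): min(10, 20) = 10
M2 (MAX): max(3, 1, 10) = 10
start (MIN): min(12, 10) = 10
MIN at start wants the lowest of {M1=12, M2=10}, so chooses M2.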